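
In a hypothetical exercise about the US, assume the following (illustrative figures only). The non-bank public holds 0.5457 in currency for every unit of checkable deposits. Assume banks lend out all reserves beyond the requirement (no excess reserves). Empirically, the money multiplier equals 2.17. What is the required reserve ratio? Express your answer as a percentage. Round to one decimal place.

Using m = 2.17. Since m = (1 + c)/(c + rr + e), the denominator satisfies c + rr + e = (1 + c)/m = (1 + 0.5457) / 2.17 ≈ 0.712304.
With c = 0.5457 and e = 0, the required reserve ratio is 0.712304 − 0.5457 − 0 = 0.166604.

16.7%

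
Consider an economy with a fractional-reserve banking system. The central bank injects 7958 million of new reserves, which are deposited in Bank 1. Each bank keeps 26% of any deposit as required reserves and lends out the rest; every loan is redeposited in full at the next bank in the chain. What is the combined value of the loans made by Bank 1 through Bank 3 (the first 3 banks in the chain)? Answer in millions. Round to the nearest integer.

13471 million

Bank i lends (1 − rr)^i of the original deposit: Bank 1 lends 7958·0.7400 = 5888.9200, Bank 2 lends 7958·0.7400² = 4357.8008, and so on.
Summing a geometric series: total = 7958·[0.7400·(1 − 0.7400^3) / (1 − 0.7400)] ≈ 13471.4934 million.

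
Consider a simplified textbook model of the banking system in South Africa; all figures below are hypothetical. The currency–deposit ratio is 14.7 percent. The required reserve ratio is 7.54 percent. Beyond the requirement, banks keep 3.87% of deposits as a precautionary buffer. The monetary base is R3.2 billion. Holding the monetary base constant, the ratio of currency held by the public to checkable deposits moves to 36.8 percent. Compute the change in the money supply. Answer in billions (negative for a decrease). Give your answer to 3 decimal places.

Initially m₁ = (1 + 0.147) / (0.0754 + 0.0387 + 0.147) ≈ 4.39295, so M₁ = 4.39295 × 3.2 ≈ 14.0574 billion.
After the change m₂ = (1 + 0.368) / (0.0754 + 0.0387 + 0.368) ≈ 2.83759, so M₂ = 2.83759 × 3.2 ≈ 9.0803 billion.
ΔM = M₂ − M₁ = 9.0803 − 14.0574 = -4.9771 billion.

-4.977 billion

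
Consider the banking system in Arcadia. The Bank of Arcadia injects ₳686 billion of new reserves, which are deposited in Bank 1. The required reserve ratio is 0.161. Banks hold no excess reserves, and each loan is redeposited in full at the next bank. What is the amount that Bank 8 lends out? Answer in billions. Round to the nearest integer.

Each bank lends a fraction (1 − rr) = 0.8390 of the deposit it receives, so Bank 8 receives 686·0.8390^7 and lends 686·0.8390^8 ≈ 168.4301 billion.

₳168 billion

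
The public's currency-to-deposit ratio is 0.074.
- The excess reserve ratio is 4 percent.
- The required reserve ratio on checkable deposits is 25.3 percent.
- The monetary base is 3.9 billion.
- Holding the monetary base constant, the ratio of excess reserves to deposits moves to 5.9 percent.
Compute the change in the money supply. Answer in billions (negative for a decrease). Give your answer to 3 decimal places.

-0.562 billion

Initially m₁ = (1 + 0.074) / (0.253 + 0.04 + 0.074) ≈ 2.92643, so M₁ = 2.92643 × 3.9 ≈ 11.4131 billion.
After the change m₂ = (1 + 0.074) / (0.253 + 0.059 + 0.074) ≈ 2.78238, so M₂ = 2.78238 × 3.9 ≈ 10.8513 billion.
ΔM = M₂ − M₁ = 10.8513 − 11.4131 = -0.5618 billion.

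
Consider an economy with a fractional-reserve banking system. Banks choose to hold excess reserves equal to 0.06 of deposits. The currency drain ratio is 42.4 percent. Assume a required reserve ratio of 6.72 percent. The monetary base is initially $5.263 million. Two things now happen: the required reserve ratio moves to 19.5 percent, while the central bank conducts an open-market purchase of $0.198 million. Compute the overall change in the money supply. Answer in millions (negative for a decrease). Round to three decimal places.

-2.144 million

Before: m₁ = (1 + 0.424) / (0.0672 + 0.06 + 0.424) ≈ 2.58345, MB₁ = 5.263, so M₁ = 2.58345 × 5.263 ≈ 13.5967 million.
After: m₂ = (1 + 0.424) / (0.195 + 0.06 + 0.424) ≈ 2.09720, MB₂ = 5.263 + 0.198 = 5.461, so M₂ = 2.09720 × 5.461 ≈ 11.4528 million.
ΔM = M₂ − M₁ = 11.4528 − 13.5967 = -2.1439 million.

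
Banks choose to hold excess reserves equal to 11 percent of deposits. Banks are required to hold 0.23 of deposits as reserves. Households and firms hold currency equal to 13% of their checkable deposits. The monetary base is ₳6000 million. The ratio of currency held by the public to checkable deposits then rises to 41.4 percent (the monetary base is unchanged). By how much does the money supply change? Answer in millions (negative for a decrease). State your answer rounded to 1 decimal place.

-3173.5 million

Initially m₁ = (1 + 0.13) / (0.23 + 0.11 + 0.13) ≈ 2.404255, so M₁ = 2.404255 × 6000 = 14425.53 million.
After the change m₂ = (1 + 0.414) / (0.23 + 0.11 + 0.414) ≈ 1.875332, so M₂ = 1.875332 × 6000 = 11251.992 million.
ΔM = M₂ − M₁ = 11251.992 − 14425.53 = -3173.538 million.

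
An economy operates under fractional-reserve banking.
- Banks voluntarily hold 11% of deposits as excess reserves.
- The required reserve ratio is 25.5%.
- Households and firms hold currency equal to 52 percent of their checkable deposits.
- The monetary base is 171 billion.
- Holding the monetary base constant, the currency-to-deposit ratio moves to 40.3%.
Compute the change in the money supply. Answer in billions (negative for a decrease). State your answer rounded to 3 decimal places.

18.692 billion

Initially m₁ = (1 + 0.52) / (0.255 + 0.11 + 0.52) ≈ 1.7175141, so M₁ = 1.7175141 × 171 ≈ 293.6949 billion.
After the change m₂ = (1 + 0.403) / (0.255 + 0.11 + 0.403) ≈ 1.8268229, so M₂ = 1.8268229 × 171 ≈ 312.3867 billion.
ΔM = M₂ − M₁ = 312.3867 − 293.6949 = 18.6918 billion.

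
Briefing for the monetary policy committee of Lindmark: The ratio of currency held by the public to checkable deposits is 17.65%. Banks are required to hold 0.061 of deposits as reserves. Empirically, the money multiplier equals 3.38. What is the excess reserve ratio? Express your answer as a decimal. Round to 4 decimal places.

Using m = 3.38. Since m = (1 + c)/(c + rr + e), the denominator satisfies c + rr + e = (1 + c)/m = (1 + 0.1765) / 3.38 ≈ 0.348077.
With c = 0.1765 and rr = 0.061, the excess reserve ratio is 0.348077 − 0.1765 − 0.061 = 0.110577.

0.1106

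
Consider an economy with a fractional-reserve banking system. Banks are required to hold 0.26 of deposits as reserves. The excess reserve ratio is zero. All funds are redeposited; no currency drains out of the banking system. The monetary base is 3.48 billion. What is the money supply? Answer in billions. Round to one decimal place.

13.4 billion

With no currency drain or excess reserves, the money multiplier is m = 1/rr = 1/0.26 ≈ 3.8462.
Money supply M = m × MB = 3.8462 × 3.48 ≈ 13.3848 billion.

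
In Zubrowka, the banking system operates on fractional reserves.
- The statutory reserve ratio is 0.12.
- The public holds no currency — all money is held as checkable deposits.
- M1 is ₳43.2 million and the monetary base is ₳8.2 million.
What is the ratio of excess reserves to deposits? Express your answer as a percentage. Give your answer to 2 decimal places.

6.98%

Using m = M/MB = 43.2/8.2 ≈ 5.268293. Since m = (1 + c)/(c + rr + e), the denominator satisfies c + rr + e = (1 + c)/m = (1 + 0) / 5.268293 ≈ 0.189815.
With c = 0 and rr = 0.12, the ratio of excess reserves to deposits is 0.189815 − 0 − 0.12 = 0.069815.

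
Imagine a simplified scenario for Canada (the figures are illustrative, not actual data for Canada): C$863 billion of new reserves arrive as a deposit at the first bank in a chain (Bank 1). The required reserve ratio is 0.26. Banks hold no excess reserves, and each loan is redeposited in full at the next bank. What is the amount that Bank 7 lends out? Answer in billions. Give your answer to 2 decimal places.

C$104.87 billion

Each bank lends a fraction (1 − rr) = 0.7400 of the deposit it receives, so Bank 7 receives 863·0.7400^6 and lends 863·0.7400^7 ≈ 104.8655 billion.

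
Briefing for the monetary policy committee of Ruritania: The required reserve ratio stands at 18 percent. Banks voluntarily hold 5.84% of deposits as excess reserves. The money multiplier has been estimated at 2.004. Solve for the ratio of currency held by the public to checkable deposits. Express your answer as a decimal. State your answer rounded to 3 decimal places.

Using m = 2.004. From m = (1 + c)/(c + rr + e), rearranging gives 1 + c = m·(c + rr + e), so c·(1 − m) = m·(rr + e) − 1.
Hence c = [m·(rr + e) − 1]/(1 − m) = [2.004 × (0.18 + 0.0584) − 1] / (1 − 2.004) ≈ 0.520166.

0.520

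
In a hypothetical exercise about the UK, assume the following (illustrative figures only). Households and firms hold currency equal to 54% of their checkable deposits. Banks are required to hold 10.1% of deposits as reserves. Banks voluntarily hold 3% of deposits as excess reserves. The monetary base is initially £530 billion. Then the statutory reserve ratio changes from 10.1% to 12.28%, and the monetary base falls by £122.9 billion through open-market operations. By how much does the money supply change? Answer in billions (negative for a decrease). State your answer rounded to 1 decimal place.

-311.5 billion

Before: m₁ = (1 + 0.54) / (0.101 + 0.03 + 0.54) ≈ 2.29508, MB₁ = 530, so M₁ = 2.29508 × 530 = 1216.3924 billion.
After: m₂ = (1 + 0.54) / (0.1228 + 0.03 + 0.54) ≈ 2.22286, MB₂ = 530 − 122.9 = 407.1, so M₂ = 2.22286 × 407.1 ≈ 904.9263 billion.
ΔM = M₂ − M₁ = 904.9263 − 1216.3924 = -311.4661 billion.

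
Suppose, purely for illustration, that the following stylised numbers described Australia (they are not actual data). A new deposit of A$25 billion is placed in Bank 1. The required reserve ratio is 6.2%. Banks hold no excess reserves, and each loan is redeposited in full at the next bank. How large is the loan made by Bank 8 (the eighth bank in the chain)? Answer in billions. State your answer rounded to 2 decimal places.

Each bank lends a fraction (1 − rr) = 0.9380 of the deposit it receives, so Bank 8 receives 25·0.9380^7 and lends 25·0.9380^8 ≈ 14.9818 billion.

A$14.98 billion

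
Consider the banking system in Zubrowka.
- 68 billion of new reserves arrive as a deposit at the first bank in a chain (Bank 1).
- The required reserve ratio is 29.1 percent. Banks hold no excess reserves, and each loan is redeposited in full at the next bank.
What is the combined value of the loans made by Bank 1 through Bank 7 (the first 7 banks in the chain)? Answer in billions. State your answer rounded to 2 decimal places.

150.76 billion

Bank i lends (1 − rr)^i of the original deposit: Bank 1 lends 68·0.7090 = 48.2120, Bank 2 lends 68·0.7090² ≈ 34.1823, and so on.
Summing a geometric series: total = 68·[0.7090·(1 − 0.7090^7) / (1 − 0.7090)] ≈ 150.7564 billion.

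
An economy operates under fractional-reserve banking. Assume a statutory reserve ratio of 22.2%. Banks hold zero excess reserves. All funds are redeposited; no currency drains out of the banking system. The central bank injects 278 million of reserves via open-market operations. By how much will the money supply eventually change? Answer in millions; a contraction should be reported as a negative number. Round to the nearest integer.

1252 million

The simple money multiplier is m = 1/rr = 1/0.222 ≈ 4.5045.
An open-market purchase increases the monetary base by 278 million, so ΔM = m × ΔMB = 4.5045 × 278 = 1252.251 million.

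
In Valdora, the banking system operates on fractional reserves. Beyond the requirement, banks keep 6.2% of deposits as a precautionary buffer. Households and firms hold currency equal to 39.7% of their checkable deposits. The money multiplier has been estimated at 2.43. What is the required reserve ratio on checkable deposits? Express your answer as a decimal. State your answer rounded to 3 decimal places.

0.116

Using m = 2.43. Since m = (1 + c)/(c + rr + e), the denominator satisfies c + rr + e = (1 + c)/m = (1 + 0.397) / 2.43 ≈ 0.574897.
With c = 0.397 and e = 0.062, the required reserve ratio on checkable deposits is 0.574897 − 0.397 − 0.062 = 0.115897.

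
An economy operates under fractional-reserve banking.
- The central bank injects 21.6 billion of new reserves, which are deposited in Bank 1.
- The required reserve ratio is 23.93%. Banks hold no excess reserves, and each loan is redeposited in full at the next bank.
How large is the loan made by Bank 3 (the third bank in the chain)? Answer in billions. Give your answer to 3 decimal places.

9.508 billion

Each bank lends a fraction (1 − rr) = 0.7607 of the deposit it receives, so Bank 3 receives 21.6·0.7607^2 and lends 21.6·0.7607^3 ≈ 9.5081 billion.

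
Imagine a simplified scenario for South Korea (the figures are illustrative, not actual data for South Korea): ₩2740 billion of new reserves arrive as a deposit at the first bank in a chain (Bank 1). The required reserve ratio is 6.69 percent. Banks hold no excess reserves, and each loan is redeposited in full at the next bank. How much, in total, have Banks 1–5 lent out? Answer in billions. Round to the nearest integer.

₩11184 billion

Bank i lends (1 − rr)^i of the original deposit: Bank 1 lends 2740·0.9331 = 2556.6940, Bank 2 lends 2740·0.9331² ≈ 2385.6512, and so on.
Summing a geometric series: total = 2740·[0.9331·(1 − 0.9331^5) / (1 − 0.9331)] ≈ 11183.6930 billion.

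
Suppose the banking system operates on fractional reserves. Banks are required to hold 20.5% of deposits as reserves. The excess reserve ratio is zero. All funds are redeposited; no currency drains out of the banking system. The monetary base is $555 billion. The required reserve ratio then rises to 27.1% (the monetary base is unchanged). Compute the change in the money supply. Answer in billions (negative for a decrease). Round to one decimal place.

-659.3 billion

Initially m₁ = 1 / (0.205) ≈ 4.87805, so M₁ = 4.87805 × 555 ≈ 2707.3178 billion.
After the change m₂ = 1 / (0.271) ≈ 3.69004, so M₂ = 3.69004 × 555 = 2047.9722 billion.
ΔM = M₂ − M₁ = 2047.9722 − 2707.3178 = -659.3456 billion.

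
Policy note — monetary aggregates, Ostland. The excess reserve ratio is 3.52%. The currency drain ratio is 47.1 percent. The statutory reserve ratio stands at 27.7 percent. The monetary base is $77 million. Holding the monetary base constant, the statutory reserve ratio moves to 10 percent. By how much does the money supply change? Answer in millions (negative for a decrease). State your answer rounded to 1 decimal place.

$42.2 million

Initially m₁ = (1 + 0.471) / (0.277 + 0.0352 + 0.471) ≈ 1.8782, so M₁ = 1.8782 × 77 = 144.6214 million.
After the change m₂ = (1 + 0.471) / (0.1 + 0.0352 + 0.471) ≈ 2.4266, so M₂ = 2.4266 × 77 = 186.8482 million.
ΔM = M₂ − M₁ = 186.8482 − 144.6214 = 42.2268 million.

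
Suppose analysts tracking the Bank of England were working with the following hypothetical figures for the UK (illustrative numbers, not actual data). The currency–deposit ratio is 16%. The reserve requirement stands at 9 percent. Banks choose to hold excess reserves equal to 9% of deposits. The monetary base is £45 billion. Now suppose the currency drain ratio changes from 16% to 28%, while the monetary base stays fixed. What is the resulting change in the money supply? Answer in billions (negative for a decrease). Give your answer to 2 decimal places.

Initially m₁ = (1 + 0.16) / (0.09 + 0.09 + 0.16) ≈ 3.41176, so M₁ = 3.41176 × 45 = 153.5292 billion.
After the change m₂ = (1 + 0.28) / (0.09 + 0.09 + 0.28) ≈ 2.78261, so M₂ = 2.78261 × 45 ≈ 125.2174 billion.
ΔM = M₂ − M₁ = 125.2174 − 153.5292 = -28.3118 billion.

-28.31 billion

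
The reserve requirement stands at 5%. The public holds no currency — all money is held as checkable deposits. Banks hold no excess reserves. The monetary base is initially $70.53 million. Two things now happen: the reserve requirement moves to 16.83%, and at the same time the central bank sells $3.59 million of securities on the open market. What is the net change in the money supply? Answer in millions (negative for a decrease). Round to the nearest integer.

Before: m₁ = 1 / (0.05) = 20, MB₁ = 70.53, so M₁ = 20 × 70.53 = 1410.6 million.
After: m₂ = 1 / (0.1683) ≈ 5.9418, MB₂ = 70.53 − 3.59 = 66.94, so M₂ = 5.9418 × 66.94 ≈ 397.7441 million.
ΔM = M₂ − M₁ = 397.7441 − 1410.6 = -1012.8559 million.

-1013 million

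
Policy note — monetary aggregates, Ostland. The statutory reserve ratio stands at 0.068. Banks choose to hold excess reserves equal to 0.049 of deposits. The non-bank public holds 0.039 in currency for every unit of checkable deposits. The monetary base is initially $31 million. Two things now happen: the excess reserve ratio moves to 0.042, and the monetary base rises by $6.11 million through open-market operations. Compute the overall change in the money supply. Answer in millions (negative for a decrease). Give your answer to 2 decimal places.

$52.31 million

Before: m₁ = (1 + 0.039) / (0.068 + 0.049 + 0.039) ≈ 6.66026, MB₁ = 31, so M₁ = 6.66026 × 31 ≈ 206.4681 million.
After: m₂ = (1 + 0.039) / (0.068 + 0.042 + 0.039) ≈ 6.97315, MB₂ = 31 + 6.11 = 37.11, so M₂ = 6.97315 × 37.11 ≈ 258.7736 million.
ΔM = M₂ − M₁ = 258.7736 − 206.4681 = 52.3055 million.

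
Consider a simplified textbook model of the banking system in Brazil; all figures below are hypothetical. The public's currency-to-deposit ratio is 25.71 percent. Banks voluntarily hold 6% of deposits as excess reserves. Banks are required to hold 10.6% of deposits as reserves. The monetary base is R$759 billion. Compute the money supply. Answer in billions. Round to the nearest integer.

The money multiplier is m = (1 + c) / (rr + e + c) = (1 + 0.2571) / (0.106 + 0.06 + 0.2571) ≈ 2.9712.
So M = m × MB = 2.9712 × 759 = 2255.1408 billion.

R$2255 billion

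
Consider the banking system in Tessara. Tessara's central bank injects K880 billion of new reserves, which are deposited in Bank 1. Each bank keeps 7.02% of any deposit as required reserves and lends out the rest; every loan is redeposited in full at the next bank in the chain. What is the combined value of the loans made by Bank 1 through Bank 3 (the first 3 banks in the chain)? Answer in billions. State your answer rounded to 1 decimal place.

Bank i lends (1 − rr)^i of the original deposit: Bank 1 lends 880·0.9298 = 818.2240, Bank 2 lends 880·0.9298² ≈ 760.7847, and so on.
Summing a geometric series: total = 880·[0.9298·(1 − 0.9298^3) / (1 − 0.9298)] ≈ 2286.3863 billion.

K2286.4 billion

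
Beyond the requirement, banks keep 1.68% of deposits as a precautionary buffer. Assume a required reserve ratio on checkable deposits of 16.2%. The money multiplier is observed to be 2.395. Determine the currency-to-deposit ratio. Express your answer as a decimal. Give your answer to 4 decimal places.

0.4099

Using m = 2.395. From m = (1 + c)/(c + rr + e), rearranging gives 1 + c = m·(c + rr + e), so c·(1 − m) = m·(rr + e) − 1.
Hence c = [m·(rr + e) − 1]/(1 − m) = [2.395 × (0.162 + 0.0168) − 1] / (1 − 2.395) ≈ 0.409874.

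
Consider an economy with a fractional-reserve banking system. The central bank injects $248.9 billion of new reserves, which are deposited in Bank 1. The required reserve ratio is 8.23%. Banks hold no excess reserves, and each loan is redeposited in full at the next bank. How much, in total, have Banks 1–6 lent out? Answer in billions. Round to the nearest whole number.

$1118 billion

Bank i lends (1 − rr)^i of the original deposit: Bank 1 lends 248.9·0.9177 ≈ 228.4155, Bank 2 lends 248.9·0.9177² ≈ 209.6169, and so on.
Summing a geometric series: total = 248.9·[0.9177·(1 − 0.9177^6) / (1 − 0.9177)] ≈ 1117.6088 billion.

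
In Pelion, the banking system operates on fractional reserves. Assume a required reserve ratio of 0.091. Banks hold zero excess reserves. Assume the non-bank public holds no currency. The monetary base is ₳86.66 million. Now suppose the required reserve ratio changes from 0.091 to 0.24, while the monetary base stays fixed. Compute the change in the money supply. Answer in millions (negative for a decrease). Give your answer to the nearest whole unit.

Initially m₁ = 1 / (0.091) ≈ 10.9890, so M₁ = 10.9890 × 86.66 ≈ 952.3067 million.
After the change m₂ = 1 / (0.24) ≈ 4.1667, so M₂ = 4.1667 × 86.66 ≈ 361.0862 million.
ΔM = M₂ − M₁ = 361.0862 − 952.3067 = -591.2205 million.

-591 million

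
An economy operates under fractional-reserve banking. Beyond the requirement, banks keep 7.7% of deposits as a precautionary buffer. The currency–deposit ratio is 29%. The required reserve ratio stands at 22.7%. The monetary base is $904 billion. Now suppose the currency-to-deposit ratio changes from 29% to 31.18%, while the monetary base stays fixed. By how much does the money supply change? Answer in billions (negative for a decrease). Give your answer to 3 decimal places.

Initially m₁ = (1 + 0.29) / (0.227 + 0.077 + 0.29) ≈ 2.1717172, so M₁ = 2.1717172 × 904 ≈ 1963.2323 billion.
After the change m₂ = (1 + 0.3118) / (0.227 + 0.077 + 0.3118) ≈ 2.1302371, so M₂ = 2.1302371 × 904 ≈ 1925.7343 billion.
ΔM = M₂ − M₁ = 1925.7343 − 1963.2323 = -37.498 billion.

-37.498 billion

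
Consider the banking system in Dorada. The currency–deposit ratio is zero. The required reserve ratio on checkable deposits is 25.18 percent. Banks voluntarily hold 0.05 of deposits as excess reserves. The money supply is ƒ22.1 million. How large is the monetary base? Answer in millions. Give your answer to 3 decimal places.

The money multiplier is m = 1 / (rr + e) = 1 / (0.2518 + 0.05) ≈ 3.313453.
MB = M / m = 22.1 / 3.313453 ≈ 6.6698 million.

ƒ6.670 million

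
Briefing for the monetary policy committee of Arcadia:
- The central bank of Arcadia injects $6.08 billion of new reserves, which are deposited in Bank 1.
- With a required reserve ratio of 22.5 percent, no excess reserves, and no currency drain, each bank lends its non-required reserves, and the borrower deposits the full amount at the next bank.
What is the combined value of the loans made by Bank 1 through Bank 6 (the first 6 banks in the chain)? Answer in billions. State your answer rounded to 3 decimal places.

Bank i lends (1 − rr)^i of the original deposit: Bank 1 lends 6.08·0.7750 = 4.7120, Bank 2 lends 6.08·0.7750² = 3.6518, and so on.
Summing a geometric series: total = 6.08·[0.7750·(1 − 0.7750^6) / (1 − 0.7750)] ≈ 16.4046 billion.

$16.405 billion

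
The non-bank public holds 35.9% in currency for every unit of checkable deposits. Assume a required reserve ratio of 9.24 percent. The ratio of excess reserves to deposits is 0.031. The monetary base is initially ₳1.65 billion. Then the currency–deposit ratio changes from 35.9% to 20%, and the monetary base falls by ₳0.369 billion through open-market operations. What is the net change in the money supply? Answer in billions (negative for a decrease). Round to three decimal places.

₳0.105 billion

Before: m₁ = (1 + 0.359) / (0.0924 + 0.031 + 0.359) ≈ 2.81716, MB₁ = 1.65, so M₁ = 2.81716 × 1.65 ≈ 4.6483 billion.
After: m₂ = (1 + 0.2) / (0.0924 + 0.031 + 0.2) ≈ 3.71058, MB₂ = 1.65 − 0.369 = 1.281, so M₂ = 3.71058 × 1.281 ≈ 4.7533 billion.
ΔM = M₂ − M₁ = 4.7533 − 4.6483 = 0.105 billion.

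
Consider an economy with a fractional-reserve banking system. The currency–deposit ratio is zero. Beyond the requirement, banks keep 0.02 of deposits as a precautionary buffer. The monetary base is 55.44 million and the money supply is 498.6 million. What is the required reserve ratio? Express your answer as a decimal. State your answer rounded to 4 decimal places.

Using m = M/MB = 498.6/55.44 ≈ 8.993506. Since m = (1 + c)/(c + rr + e), the denominator satisfies c + rr + e = (1 + c)/m = (1 + 0) / 8.993506 ≈ 0.111191.
With c = 0 and e = 0.02, the required reserve ratio is 0.111191 − 0 − 0.02 = 0.091191.

0.0912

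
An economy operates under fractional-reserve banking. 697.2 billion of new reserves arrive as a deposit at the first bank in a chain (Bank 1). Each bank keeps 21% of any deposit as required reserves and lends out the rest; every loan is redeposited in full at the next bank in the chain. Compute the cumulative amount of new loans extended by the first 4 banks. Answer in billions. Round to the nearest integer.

1601 billion

Bank i lends (1 − rr)^i of the original deposit: Bank 1 lends 697.2·0.7900 = 550.7880, Bank 2 lends 697.2·0.7900² ≈ 435.1225, and so on.
Summing a geometric series: total = 697.2·[0.7900·(1 − 0.7900^4) / (1 − 0.7900)] ≈ 1601.2173 billion.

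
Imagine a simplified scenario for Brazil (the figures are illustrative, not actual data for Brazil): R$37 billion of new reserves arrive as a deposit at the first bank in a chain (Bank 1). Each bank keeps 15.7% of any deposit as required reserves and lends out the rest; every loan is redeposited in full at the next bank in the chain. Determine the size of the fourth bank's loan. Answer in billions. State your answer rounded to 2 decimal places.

R$18.69 billion

Each bank lends a fraction (1 − rr) = 0.8430 of the deposit it receives, so Bank 4 receives 37·0.8430^3 and lends 37·0.8430^4 ≈ 18.6858 billion.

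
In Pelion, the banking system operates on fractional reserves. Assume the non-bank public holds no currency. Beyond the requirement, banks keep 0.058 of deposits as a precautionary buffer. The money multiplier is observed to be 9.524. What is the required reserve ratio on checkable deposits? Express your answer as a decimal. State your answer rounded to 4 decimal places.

Using m = 9.524. Since m = (1 + c)/(c + rr + e), the denominator satisfies c + rr + e = (1 + c)/m = (1 + 0) / 9.524 ≈ 0.104998.
With c = 0 and e = 0.058, the required reserve ratio on checkable deposits is 0.104998 − 0 − 0.058 = 0.046998.

0.0470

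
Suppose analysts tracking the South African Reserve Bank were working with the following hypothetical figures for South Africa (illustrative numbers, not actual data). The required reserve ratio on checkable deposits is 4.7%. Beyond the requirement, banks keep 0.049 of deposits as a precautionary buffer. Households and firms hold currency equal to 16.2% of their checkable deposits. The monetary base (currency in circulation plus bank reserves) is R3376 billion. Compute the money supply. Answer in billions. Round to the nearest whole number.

R15205 billion

The money multiplier is m = (1 + c) / (rr + e + c) = (1 + 0.162) / (0.047 + 0.049 + 0.162) ≈ 4.50388.
So M = m × MB = 4.50388 × 3376 ≈ 15205.0989 billion.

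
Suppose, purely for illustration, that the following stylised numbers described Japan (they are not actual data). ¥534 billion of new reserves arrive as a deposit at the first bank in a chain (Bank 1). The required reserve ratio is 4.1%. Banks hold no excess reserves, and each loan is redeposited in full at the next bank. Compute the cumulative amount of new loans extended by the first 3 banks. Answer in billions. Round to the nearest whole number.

¥1474 billion

Bank i lends (1 − rr)^i of the original deposit: Bank 1 lends 534·0.9590 = 512.1060, Bank 2 lends 534·0.9590² ≈ 491.1097, and so on.
Summing a geometric series: total = 534·[0.9590·(1 − 0.9590^3) / (1 − 0.9590)] ≈ 1474.1898 billion.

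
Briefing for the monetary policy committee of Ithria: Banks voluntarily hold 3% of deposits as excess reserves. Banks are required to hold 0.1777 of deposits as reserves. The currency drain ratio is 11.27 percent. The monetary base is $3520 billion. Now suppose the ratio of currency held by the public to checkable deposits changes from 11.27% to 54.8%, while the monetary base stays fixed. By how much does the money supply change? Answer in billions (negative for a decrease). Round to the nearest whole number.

Initially m₁ = (1 + 0.1127) / (0.1777 + 0.03 + 0.1127) ≈ 3.47285, so M₁ = 3.47285 × 3520 = 12224.432 billion.
After the change m₂ = (1 + 0.548) / (0.1777 + 0.03 + 0.548) ≈ 2.04843, so M₂ = 2.04843 × 3520 = 7210.4736 billion.
ΔM = M₂ − M₁ = 7210.4736 − 12224.432 = -5013.9584 billion.

-5014 billion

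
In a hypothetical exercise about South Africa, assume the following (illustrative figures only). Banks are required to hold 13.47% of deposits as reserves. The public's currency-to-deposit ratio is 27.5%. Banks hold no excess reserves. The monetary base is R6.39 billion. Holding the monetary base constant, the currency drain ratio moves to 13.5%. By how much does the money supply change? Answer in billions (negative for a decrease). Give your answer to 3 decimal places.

R7.006 billion

Initially m₁ = (1 + 0.275) / (0.1347 + 0.275) ≈ 3.11203, so M₁ = 3.11203 × 6.39 ≈ 19.8859 billion.
After the change m₂ = (1 + 0.135) / (0.1347 + 0.135) ≈ 4.20838, so M₂ = 4.20838 × 6.39 ≈ 26.8915 billion.
ΔM = M₂ − M₁ = 26.8915 − 19.8859 = 7.0056 billion.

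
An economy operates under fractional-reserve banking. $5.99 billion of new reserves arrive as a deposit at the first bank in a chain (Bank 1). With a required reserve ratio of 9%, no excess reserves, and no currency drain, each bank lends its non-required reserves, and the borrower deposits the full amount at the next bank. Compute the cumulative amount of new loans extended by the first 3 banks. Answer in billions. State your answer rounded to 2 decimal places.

$14.93 billion

Bank i lends (1 − rr)^i of the original deposit: Bank 1 lends 5.99·0.9100 = 5.4509, Bank 2 lends 5.99·0.9100² ≈ 4.9603, and so on.
Summing a geometric series: total = 5.99·[0.9100·(1 − 0.9100^3) / (1 − 0.9100)] ≈ 14.9251 billion.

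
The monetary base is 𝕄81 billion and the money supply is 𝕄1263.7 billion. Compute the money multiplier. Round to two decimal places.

15.60

The money multiplier is m = M / MB = 1263.7 / 81 ≈ 15.60123.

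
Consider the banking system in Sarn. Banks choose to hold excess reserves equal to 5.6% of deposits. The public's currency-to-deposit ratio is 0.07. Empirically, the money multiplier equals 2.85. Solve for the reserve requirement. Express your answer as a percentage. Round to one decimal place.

Using m = 2.85. Since m = (1 + c)/(c + rr + e), the denominator satisfies c + rr + e = (1 + c)/m = (1 + 0.07) / 2.85 ≈ 0.375439.
With c = 0.07 and e = 0.056, the reserve requirement is 0.375439 − 0.07 − 0.056 = 0.249439.

24.9%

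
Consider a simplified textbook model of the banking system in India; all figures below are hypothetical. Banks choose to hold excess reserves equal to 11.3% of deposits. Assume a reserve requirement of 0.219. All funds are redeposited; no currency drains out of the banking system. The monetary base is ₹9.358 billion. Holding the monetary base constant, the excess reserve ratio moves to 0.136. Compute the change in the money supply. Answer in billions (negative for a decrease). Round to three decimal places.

-1.826 billion

Initially m₁ = 1 / (0.219 + 0.113) ≈ 3.01205, so M₁ = 3.01205 × 9.358 ≈ 28.1868 billion.
After the change m₂ = 1 / (0.219 + 0.136) ≈ 2.81690, so M₂ = 2.81690 × 9.358 ≈ 26.3606 billion.
ΔM = M₂ − M₁ = 26.3606 − 28.1868 = -1.8262 billion.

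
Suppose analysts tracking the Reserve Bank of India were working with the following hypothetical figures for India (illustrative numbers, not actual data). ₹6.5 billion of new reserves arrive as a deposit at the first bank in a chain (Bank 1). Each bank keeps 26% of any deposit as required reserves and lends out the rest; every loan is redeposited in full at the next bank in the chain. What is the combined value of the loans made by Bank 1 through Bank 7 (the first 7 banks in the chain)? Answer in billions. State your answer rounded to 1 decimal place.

Bank i lends (1 − rr)^i of the original deposit: Bank 1 lends 6.5·0.7400 = 4.8100, Bank 2 lends 6.5·0.7400² = 3.5594, and so on.
Summing a geometric series: total = 6.5·[0.7400·(1 − 0.7400^7) / (1 − 0.7400)] ≈ 16.2520 billion.

₹16.3 billion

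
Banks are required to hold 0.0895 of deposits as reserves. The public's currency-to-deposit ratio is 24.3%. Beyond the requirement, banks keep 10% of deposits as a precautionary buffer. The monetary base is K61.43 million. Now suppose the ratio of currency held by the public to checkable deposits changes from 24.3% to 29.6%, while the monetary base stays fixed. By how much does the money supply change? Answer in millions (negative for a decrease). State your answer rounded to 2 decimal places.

Initially m₁ = (1 + 0.243) / (0.0895 + 0.1 + 0.243) ≈ 2.87399, so M₁ = 2.87399 × 61.43 ≈ 176.5492 million.
After the change m₂ = (1 + 0.296) / (0.0895 + 0.1 + 0.296) ≈ 2.66941, so M₂ = 2.66941 × 61.43 ≈ 163.9819 million.
ΔM = M₂ − M₁ = 163.9819 − 176.5492 = -12.5673 million.

-12.57 million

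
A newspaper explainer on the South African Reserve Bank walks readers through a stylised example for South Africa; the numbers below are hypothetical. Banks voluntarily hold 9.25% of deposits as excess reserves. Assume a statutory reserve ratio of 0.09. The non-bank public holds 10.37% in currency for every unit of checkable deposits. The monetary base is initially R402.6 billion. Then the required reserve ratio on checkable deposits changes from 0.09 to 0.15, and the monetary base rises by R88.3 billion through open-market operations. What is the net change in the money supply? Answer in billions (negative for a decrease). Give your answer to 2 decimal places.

R12.43 billion

Before: m₁ = (1 + 0.1037) / (0.09 + 0.0925 + 0.1037) ≈ 3.856394, MB₁ = 402.6, so M₁ = 3.856394 × 402.6 ≈ 1552.5842 billion.
After: m₂ = (1 + 0.1037) / (0.15 + 0.0925 + 0.1037) ≈ 3.188042, MB₂ = 402.6 + 88.3 = 490.9, so M₂ = 3.188042 × 490.9 ≈ 1565.0098 billion.
ΔM = M₂ − M₁ = 1565.0098 − 1552.5842 = 12.4256 billion.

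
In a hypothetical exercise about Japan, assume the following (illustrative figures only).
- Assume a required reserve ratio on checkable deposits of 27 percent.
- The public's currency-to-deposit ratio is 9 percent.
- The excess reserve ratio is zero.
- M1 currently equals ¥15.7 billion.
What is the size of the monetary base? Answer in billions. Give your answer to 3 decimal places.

The money multiplier is m = (1 + c) / (rr + c) = (1 + 0.09) / (0.27 + 0.09) ≈ 3.027778.
MB = M / m = 15.7 / 3.027778 ≈ 5.1853 billion.

¥5.185 billion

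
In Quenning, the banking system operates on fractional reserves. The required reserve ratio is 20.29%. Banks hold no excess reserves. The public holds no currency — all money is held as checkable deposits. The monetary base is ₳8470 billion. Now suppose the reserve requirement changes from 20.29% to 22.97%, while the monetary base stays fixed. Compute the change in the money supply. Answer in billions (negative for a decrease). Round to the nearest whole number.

Initially m₁ = 1 / (0.2029) ≈ 4.92854, so M₁ = 4.92854 × 8470 = 41744.7338 billion.
After the change m₂ = 1 / (0.2297) ≈ 4.35350, so M₂ = 4.35350 × 8470 = 36874.145 billion.
ΔM = M₂ − M₁ = 36874.145 − 41744.7338 = -4870.5888 billion.

-4871 billion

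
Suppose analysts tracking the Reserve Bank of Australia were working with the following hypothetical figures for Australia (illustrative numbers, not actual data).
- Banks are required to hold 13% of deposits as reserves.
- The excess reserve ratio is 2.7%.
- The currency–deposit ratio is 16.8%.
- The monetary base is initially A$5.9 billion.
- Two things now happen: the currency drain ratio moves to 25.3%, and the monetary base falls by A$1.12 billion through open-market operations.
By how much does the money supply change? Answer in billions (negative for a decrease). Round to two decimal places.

-6.60 billion

Before: m₁ = (1 + 0.168) / (0.13 + 0.027 + 0.168) ≈ 3.5938, MB₁ = 5.9, so M₁ = 3.5938 × 5.9 ≈ 21.2034 billion.
After: m₂ = (1 + 0.253) / (0.13 + 0.027 + 0.253) ≈ 3.0561, MB₂ = 5.9 − 1.12 = 4.78, so M₂ = 3.0561 × 4.78 ≈ 14.6082 billion.
ΔM = M₂ − M₁ = 14.6082 − 21.2034 = -6.5952 billion.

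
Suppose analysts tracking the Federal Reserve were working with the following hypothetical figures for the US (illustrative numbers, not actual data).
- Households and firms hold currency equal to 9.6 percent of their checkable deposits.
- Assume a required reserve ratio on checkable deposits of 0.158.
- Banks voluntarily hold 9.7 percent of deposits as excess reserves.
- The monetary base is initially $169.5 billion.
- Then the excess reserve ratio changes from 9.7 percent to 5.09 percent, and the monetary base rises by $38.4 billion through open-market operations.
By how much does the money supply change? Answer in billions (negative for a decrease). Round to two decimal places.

Before: m₁ = (1 + 0.096) / (0.158 + 0.097 + 0.096) ≈ 3.122507, MB₁ = 169.5, so M₁ = 3.122507 × 169.5 ≈ 529.2649 billion.
After: m₂ = (1 + 0.096) / (0.158 + 0.0509 + 0.096) ≈ 3.594621, MB₂ = 169.5 + 38.4 = 207.9, so M₂ = 3.594621 × 207.9 ≈ 747.3217 billion.
ΔM = M₂ − M₁ = 747.3217 − 529.2649 = 218.0568 billion.

$218.06 billion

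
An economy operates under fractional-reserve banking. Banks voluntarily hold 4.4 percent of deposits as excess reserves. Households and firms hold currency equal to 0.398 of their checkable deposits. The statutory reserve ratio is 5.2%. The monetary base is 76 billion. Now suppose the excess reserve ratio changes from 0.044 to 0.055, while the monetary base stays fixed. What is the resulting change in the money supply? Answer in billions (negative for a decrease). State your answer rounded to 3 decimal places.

-4.685 billion

Initially m₁ = (1 + 0.398) / (0.052 + 0.044 + 0.398) ≈ 2.829960, so M₁ = 2.829960 × 76 ≈ 215.077 billion.
After the change m₂ = (1 + 0.398) / (0.052 + 0.055 + 0.398) ≈ 2.768317, so M₂ = 2.768317 × 76 ≈ 210.3921 billion.
ΔM = M₂ − M₁ = 210.3921 − 215.077 = -4.6849 billion.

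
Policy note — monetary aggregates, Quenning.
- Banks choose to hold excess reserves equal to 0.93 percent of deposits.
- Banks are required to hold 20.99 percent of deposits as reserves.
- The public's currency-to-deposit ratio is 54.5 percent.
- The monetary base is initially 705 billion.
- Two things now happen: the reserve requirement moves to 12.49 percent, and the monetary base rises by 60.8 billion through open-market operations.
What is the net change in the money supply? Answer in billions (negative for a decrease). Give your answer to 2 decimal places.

Before: m₁ = (1 + 0.545) / (0.2099 + 0.0093 + 0.545) ≈ 2.021722, MB₁ = 705, so M₁ = 2.021722 × 705 ≈ 1425.314 billion.
After: m₂ = (1 + 0.545) / (0.1249 + 0.0093 + 0.545) ≈ 2.274735, MB₂ = 705 + 60.8 = 765.8, so M₂ = 2.274735 × 765.8 ≈ 1741.9921 billion.
ΔM = M₂ − M₁ = 1741.9921 − 1425.314 = 316.6781 billion.

316.68 billion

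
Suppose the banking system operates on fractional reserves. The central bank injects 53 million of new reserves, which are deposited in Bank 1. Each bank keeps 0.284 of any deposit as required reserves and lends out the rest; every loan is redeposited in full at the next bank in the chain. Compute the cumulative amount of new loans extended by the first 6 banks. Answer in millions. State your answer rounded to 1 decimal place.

Bank i lends (1 − rr)^i of the original deposit: Bank 1 lends 53·0.7160 = 37.9480, Bank 2 lends 53·0.7160² ≈ 27.1708, and so on.
Summing a geometric series: total = 53·[0.7160·(1 − 0.7160^6) / (1 − 0.7160)] ≈ 115.6166 million.

115.6 million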